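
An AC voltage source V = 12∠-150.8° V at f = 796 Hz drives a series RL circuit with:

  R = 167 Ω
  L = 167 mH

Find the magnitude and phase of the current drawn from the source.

Step 1 — Angular frequency: ω = 2π·f = 2π·796 = 5001 rad/s.
Step 2 — Component impedances:
  R: Z = R = 167 Ω
  L: Z = jωL = j·5001·0.167 = 0 + j835.2 Ω
Step 3 — Series combination: Z_total = R + L = 167 + j835.2 Ω = 851.8∠78.7° Ω.
Step 4 — Source phasor: V = 12∠-150.8° V = -10.48 - j5.854 V.
Step 5 — Ohm's law: I = V / Z_total = (-10.48 - j5.854) / (167 + j835.2) = -0.009151 + j0.01071 A.
Step 6 — Convert to polar: |I| = 0.01409 A, ∠I = 130.5°.

I = 0.01409∠130.5° A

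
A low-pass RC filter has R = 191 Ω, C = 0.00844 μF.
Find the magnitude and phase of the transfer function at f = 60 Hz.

Step 1 — Angular frequency: ω = 2π·60 = 377 rad/s.
Step 2 — Transfer function: H(jω) = 1/(1 + jωRC).
Step 3 — Denominator: 1 + jωRC = 1 + j·377·191·8.44e-09 = 1 + j0.0006077.
Step 4 — H = 1 - j0.0006077.
Step 5 — Magnitude: |H| = 1 (-0.0 dB); phase: φ = -0.0°.

|H| = 1 (-0.0 dB), φ = -0.0°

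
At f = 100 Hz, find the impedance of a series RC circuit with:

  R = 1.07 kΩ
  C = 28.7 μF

Step 1 — Angular frequency: ω = 2π·f = 2π·100 = 628.3 rad/s.
Step 2 — Component impedances:
  R: Z = R = 1070 Ω
  C: Z = 1/(jωC) = -j/(ω·C) = 0 - j55.45 Ω
Step 3 — Series combination: Z_total = R + C = 1070 - j55.45 Ω = 1071∠-3.0° Ω.

Z = 1070 - j55.45 Ω = 1071∠-3.0° Ω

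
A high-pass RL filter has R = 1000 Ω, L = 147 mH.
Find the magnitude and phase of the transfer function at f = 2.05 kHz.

Step 1 — Angular frequency: ω = 2π·2050 = 1.288e+04 rad/s.
Step 2 — Transfer function: H(jω) = jωL/(R + jωL).
Step 3 — Numerator jωL = j·1893; denominator R + jωL = 1000 + j1893.
Step 4 — H = 0.7819 + j0.413.
Step 5 — Magnitude: |H| = 0.8843 (-1.1 dB); phase: φ = 27.8°.

|H| = 0.8843 (-1.1 dB), φ = 27.8°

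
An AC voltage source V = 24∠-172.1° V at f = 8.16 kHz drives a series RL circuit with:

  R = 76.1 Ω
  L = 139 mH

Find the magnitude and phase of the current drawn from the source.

Step 1 — Angular frequency: ω = 2π·f = 2π·8160 = 5.127e+04 rad/s.
Step 2 — Component impedances:
  R: Z = R = 76.1 Ω
  L: Z = jωL = j·5.127e+04·0.139 = 0 + j7127 Ω
Step 3 — Series combination: Z_total = R + L = 76.1 + j7127 Ω = 7127∠89.4° Ω.
Step 4 — Source phasor: V = 24∠-172.1° V = -23.77 - j3.299 V.
Step 5 — Ohm's law: I = V / Z_total = (-23.77 - j3.299) / (76.1 + j7127) = -0.0004984 + j0.00333 A.
Step 6 — Convert to polar: |I| = 0.003367 A, ∠I = 98.5°.

I = 0.003367∠98.5° A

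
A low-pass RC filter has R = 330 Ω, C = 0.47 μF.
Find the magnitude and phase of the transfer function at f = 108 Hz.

Step 1 — Angular frequency: ω = 2π·108 = 678.6 rad/s.
Step 2 — Transfer function: H(jω) = 1/(1 + jωRC).
Step 3 — Denominator: 1 + jωRC = 1 + j·678.6·330·4.7e-07 = 1 + j0.1052.
Step 4 — H = 0.989 - j0.1041.
Step 5 — Magnitude: |H| = 0.9945 (-0.0 dB); phase: φ = -6.0°.

|H| = 0.9945 (-0.0 dB), φ = -6.0°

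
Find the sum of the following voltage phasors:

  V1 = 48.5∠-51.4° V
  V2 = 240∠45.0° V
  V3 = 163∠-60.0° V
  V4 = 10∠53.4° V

Step 1 — Convert each phasor to rectangular form:
  V1 = 48.5·(cos(-51.4°) + j·sin(-51.4°)) = 30.26 - j37.9 V
  V2 = 240·(cos(45.0°) + j·sin(45.0°)) = 169.7 + j169.7 V
  V3 = 163·(cos(-60.0°) + j·sin(-60.0°)) = 81.5 - j141.2 V
  V4 = 10·(cos(53.4°) + j·sin(53.4°)) = 5.962 + j8.028 V
Step 2 — Sum components: V_total = 287.4 - j1.332 V.
Step 3 — Convert to polar: |V_total| = 287.4 V, ∠V_total = -0.3°.

V_total = 287.4∠-0.3° V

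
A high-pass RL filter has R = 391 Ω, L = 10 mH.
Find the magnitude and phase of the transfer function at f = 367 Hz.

Step 1 — Angular frequency: ω = 2π·367 = 2306 rad/s.
Step 2 — Transfer function: H(jω) = jωL/(R + jωL).
Step 3 — Numerator jωL = j·23.06; denominator R + jωL = 391 + j23.06.
Step 4 — H = 0.003466 + j0.05877.
Step 5 — Magnitude: |H| = 0.05887 (-24.6 dB); phase: φ = 86.6°.

|H| = 0.05887 (-24.6 dB), φ = 86.6°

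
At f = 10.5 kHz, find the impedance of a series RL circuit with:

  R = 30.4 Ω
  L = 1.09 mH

Step 1 — Angular frequency: ω = 2π·f = 2π·1.05e+04 = 6.597e+04 rad/s.
Step 2 — Component impedances:
  R: Z = R = 30.4 Ω
  L: Z = jωL = j·6.597e+04·0.00109 = 0 + j71.91 Ω
Step 3 — Series combination: Z_total = R + L = 30.4 + j71.91 Ω = 78.07∠67.1° Ω.

Z = 30.4 + j71.91 Ω = 78.07∠67.1° Ω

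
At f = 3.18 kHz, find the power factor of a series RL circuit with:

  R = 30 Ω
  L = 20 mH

Step 1 — Angular frequency: ω = 2π·f = 2π·3180 = 1.998e+04 rad/s.
Step 2 — Component impedances:
  R: Z = R = 30 Ω
  L: Z = jωL = j·1.998e+04·0.02 = 0 + j399.6 Ω
Step 3 — Series combination: Z_total = R + L = 30 + j399.6 Ω = 400.7∠85.7° Ω.
Step 4 — Power factor: PF = cos(φ) = Re(Z)/|Z| = 30/400.74 = 0.07486.
Step 5 — Type: Im(Z) = 399.6 ⇒ lagging (phase φ = 85.7°).

PF = 0.07486 (lagging, φ = 85.7°)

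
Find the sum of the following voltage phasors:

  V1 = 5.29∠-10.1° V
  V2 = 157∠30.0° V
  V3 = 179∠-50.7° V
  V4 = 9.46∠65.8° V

Step 1 — Convert each phasor to rectangular form:
  V1 = 5.29·(cos(-10.1°) + j·sin(-10.1°)) = 5.208 - j0.9277 V
  V2 = 157·(cos(30.0°) + j·sin(30.0°)) = 136 + j78.5 V
  V3 = 179·(cos(-50.7°) + j·sin(-50.7°)) = 113.4 - j138.5 V
  V4 = 9.46·(cos(65.8°) + j·sin(65.8°)) = 3.878 + j8.629 V
Step 2 — Sum components: V_total = 258.4 - j52.32 V.
Step 3 — Convert to polar: |V_total| = 263.7 V, ∠V_total = -11.4°.

V_total = 263.7∠-11.4° V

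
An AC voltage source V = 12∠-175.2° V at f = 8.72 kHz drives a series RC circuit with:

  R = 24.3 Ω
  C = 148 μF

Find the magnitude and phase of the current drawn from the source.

Step 1 — Angular frequency: ω = 2π·f = 2π·8720 = 5.479e+04 rad/s.
Step 2 — Component impedances:
  R: Z = R = 24.3 Ω
  C: Z = 1/(jωC) = -j/(ω·C) = 0 - j0.1233 Ω
Step 3 — Series combination: Z_total = R + C = 24.3 - j0.1233 Ω = 24.3∠-0.3° Ω.
Step 4 — Source phasor: V = 12∠-175.2° V = -11.96 - j1.004 V.
Step 5 — Ohm's law: I = V / Z_total = (-11.96 - j1.004) / (24.3 - j0.1233) = -0.4919 - j0.04382 A.
Step 6 — Convert to polar: |I| = 0.4938 A, ∠I = -174.9°.

I = 0.4938∠-174.9° A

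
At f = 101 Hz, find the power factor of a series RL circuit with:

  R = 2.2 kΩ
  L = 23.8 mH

Step 1 — Angular frequency: ω = 2π·f = 2π·101 = 634.6 rad/s.
Step 2 — Component impedances:
  R: Z = R = 2200 Ω
  L: Z = jωL = j·634.6·0.0238 = 0 + j15.1 Ω
Step 3 — Series combination: Z_total = R + L = 2200 + j15.1 Ω = 2200∠0.4° Ω.
Step 4 — Power factor: PF = cos(φ) = Re(Z)/|Z| = 2200/2200 = 1.
Step 5 — Type: Im(Z) = 15.1 ⇒ lagging (phase φ = 0.4°).

PF = 1 (lagging, φ = 0.4°)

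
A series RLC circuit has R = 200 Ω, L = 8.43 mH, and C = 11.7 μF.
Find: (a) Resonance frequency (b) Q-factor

Step 1 — Resonance condition Im(Z)=0 gives ω₀ = 1/√(LC).
Step 2 — ω₀ = 1/√(0.00843·1.17e-05) = 3184 rad/s.
Step 3 — f₀ = ω₀/(2π) = 506.8 Hz.
Step 4 — Series Q: Q = ω₀L/R = 3184·0.00843/200 = 0.1342.

(a) f₀ = 506.8 Hz  (b) Q = 0.1342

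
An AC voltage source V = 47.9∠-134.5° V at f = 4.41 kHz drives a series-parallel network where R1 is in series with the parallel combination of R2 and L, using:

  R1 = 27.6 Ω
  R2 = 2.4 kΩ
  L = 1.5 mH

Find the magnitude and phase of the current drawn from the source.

Step 1 — Angular frequency: ω = 2π·f = 2π·4410 = 2.771e+04 rad/s.
Step 2 — Component impedances:
  R1: Z = R = 27.6 Ω
  R2: Z = R = 2400 Ω
  L: Z = jωL = j·2.771e+04·0.0015 = 0 + j41.56 Ω
Step 3 — Parallel branch: R2 || L = 1/(1/R2 + 1/L) = 0.7196 + j41.55 Ω.
Step 4 — Series with R1: Z_total = R1 + (R2 || L) = 28.32 + j41.55 Ω = 50.28∠55.7° Ω.
Step 5 — Source phasor: V = 47.9∠-134.5° V = -33.57 - j34.16 V.
Step 6 — Ohm's law: I = V / Z_total = (-33.57 - j34.16) / (28.32 + j41.55) = -0.9375 + j0.1691 A.
Step 7 — Convert to polar: |I| = 0.9526 A, ∠I = 169.8°.

I = 0.9526∠169.8° A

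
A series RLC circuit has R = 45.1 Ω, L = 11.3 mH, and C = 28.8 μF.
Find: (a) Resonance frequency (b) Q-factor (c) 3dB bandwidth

Step 1 — Resonance condition Im(Z)=0 gives ω₀ = 1/√(LC).
Step 2 — ω₀ = 1/√(0.0113·2.88e-05) = 1753 rad/s.
Step 3 — f₀ = ω₀/(2π) = 279 Hz.
Step 4 — Series Q: Q = ω₀L/R = 1753·0.0113/45.1 = 0.4392.
Step 5 — 3dB bandwidth: Δω = ω₀/Q = 3991 rad/s; BW = Δω/(2π) = 635.2 Hz.

(a) f₀ = 279 Hz  (b) Q = 0.4392  (c) BW = 635.2 Hz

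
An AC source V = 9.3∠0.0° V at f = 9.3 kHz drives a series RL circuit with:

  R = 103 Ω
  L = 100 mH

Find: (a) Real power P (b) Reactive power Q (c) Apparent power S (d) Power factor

Step 1 — Angular frequency: ω = 2π·f = 2π·9300 = 5.843e+04 rad/s.
Step 2 — Component impedances:
  R: Z = R = 103 Ω
  L: Z = jωL = j·5.843e+04·0.1 = 0 + j5843 Ω
Step 3 — Series combination: Z_total = R + L = 103 + j5843 Ω = 5844∠89.0° Ω.
Step 4 — Source phasor: V = 9.3∠0.0° V = 9.3 V.
Step 5 — Current: I = V / Z = 2.805e-05 - j0.001591 A = 0.001591∠-89.0° A.
Step 6 — Complex power: S = V·I* = 0.0002608 + j0.0148 VA.
Step 7 — Real power: P = Re(S) = 0.0002608 W.
Step 8 — Reactive power: Q = Im(S) = 0.0148 VAR.
Step 9 — Apparent power: |S| = 0.0148 VA.
Step 10 — Power factor: PF = P/|S| = 0.01762 (lagging).

(a) P = 0.0002608 W  (b) Q = 0.0148 VAR  (c) S = 0.0148 VA  (d) PF = 0.01762 (lagging)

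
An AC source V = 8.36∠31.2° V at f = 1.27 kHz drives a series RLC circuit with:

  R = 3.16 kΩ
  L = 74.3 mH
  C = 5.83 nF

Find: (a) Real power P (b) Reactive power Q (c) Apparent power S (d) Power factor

Step 1 — Angular frequency: ω = 2π·f = 2π·1270 = 7980 rad/s.
Step 2 — Component impedances:
  R: Z = R = 3160 Ω
  L: Z = jωL = j·7980·0.0743 = 0 + j592.9 Ω
  C: Z = 1/(jωC) = -j/(ω·C) = 0 - j2.15e+04 Ω
Step 3 — Series combination: Z_total = R + L + C = 3160 - j2.09e+04 Ω = 2.114e+04∠-81.4° Ω.
Step 4 — Source phasor: V = 8.36∠31.2° V = 7.151 + j4.331 V.
Step 5 — Current: I = V / Z = -0.000152 + j0.0003651 A = 0.0003955∠112.6° A.
Step 6 — Complex power: S = V·I* = 0.0004942 - j0.003269 VA.
Step 7 — Real power: P = Re(S) = 0.0004942 W.
Step 8 — Reactive power: Q = Im(S) = -0.003269 VAR.
Step 9 — Apparent power: |S| = 0.003306 VA.
Step 10 — Power factor: PF = P/|S| = 0.1495 (leading).

(a) P = 0.0004942 W  (b) Q = -0.003269 VAR  (c) S = 0.003306 VA  (d) PF = 0.1495 (leading)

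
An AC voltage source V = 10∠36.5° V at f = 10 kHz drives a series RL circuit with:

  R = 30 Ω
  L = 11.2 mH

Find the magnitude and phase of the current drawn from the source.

Step 1 — Angular frequency: ω = 2π·f = 2π·1e+04 = 6.283e+04 rad/s.
Step 2 — Component impedances:
  R: Z = R = 30 Ω
  L: Z = jωL = j·6.283e+04·0.0112 = 0 + j703.7 Ω
Step 3 — Series combination: Z_total = R + L = 30 + j703.7 Ω = 704.4∠87.6° Ω.
Step 4 — Source phasor: V = 10∠36.5° V = 8.039 + j5.948 V.
Step 5 — Ohm's law: I = V / Z_total = (8.039 + j5.948) / (30 + j703.7) = 0.008923 - j0.01104 A.
Step 6 — Convert to polar: |I| = 0.0142 A, ∠I = -51.1°.

I = 0.0142∠-51.1° A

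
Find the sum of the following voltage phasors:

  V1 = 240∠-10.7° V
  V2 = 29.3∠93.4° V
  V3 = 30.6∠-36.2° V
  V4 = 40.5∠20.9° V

Step 1 — Convert each phasor to rectangular form:
  V1 = 240·(cos(-10.7°) + j·sin(-10.7°)) = 235.8 - j44.56 V
  V2 = 29.3·(cos(93.4°) + j·sin(93.4°)) = -1.738 + j29.25 V
  V3 = 30.6·(cos(-36.2°) + j·sin(-36.2°)) = 24.69 - j18.07 V
  V4 = 40.5·(cos(20.9°) + j·sin(20.9°)) = 37.84 + j14.45 V
Step 2 — Sum components: V_total = 296.6 - j18.94 V.
Step 3 — Convert to polar: |V_total| = 297.2 V, ∠V_total = -3.7°.

V_total = 297.2∠-3.7° V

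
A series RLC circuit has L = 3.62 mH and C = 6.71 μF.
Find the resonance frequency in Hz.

Step 1 — Resonance condition Im(Z)=0 gives ω₀ = 1/√(LC).
Step 2 — ω₀ = 1/√(0.00362·6.71e-06) = 6416 rad/s.
Step 3 — f₀ = ω₀/(2π) = 1021 Hz.

f₀ = 1021 Hz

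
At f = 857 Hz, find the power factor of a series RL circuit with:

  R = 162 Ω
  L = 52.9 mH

Step 1 — Angular frequency: ω = 2π·f = 2π·857 = 5385 rad/s.
Step 2 — Component impedances:
  R: Z = R = 162 Ω
  L: Z = jωL = j·5385·0.0529 = 0 + j284.9 Ω
Step 3 — Series combination: Z_total = R + L = 162 + j284.9 Ω = 327.7∠60.4° Ω.
Step 4 — Power factor: PF = cos(φ) = Re(Z)/|Z| = 162/327.7 = 0.4944.
Step 5 — Type: Im(Z) = 284.9 ⇒ lagging (phase φ = 60.4°).

PF = 0.4944 (lagging, φ = 60.4°)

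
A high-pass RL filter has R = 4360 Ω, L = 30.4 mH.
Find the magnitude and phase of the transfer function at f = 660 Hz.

Step 1 — Angular frequency: ω = 2π·660 = 4147 rad/s.
Step 2 — Transfer function: H(jω) = jωL/(R + jωL).
Step 3 — Numerator jωL = j·126.1; denominator R + jωL = 4360 + j126.1.
Step 4 — H = 0.0008353 + j0.02889.
Step 5 — Magnitude: |H| = 0.0289 (-30.8 dB); phase: φ = 88.3°.

|H| = 0.0289 (-30.8 dB), φ = 88.3°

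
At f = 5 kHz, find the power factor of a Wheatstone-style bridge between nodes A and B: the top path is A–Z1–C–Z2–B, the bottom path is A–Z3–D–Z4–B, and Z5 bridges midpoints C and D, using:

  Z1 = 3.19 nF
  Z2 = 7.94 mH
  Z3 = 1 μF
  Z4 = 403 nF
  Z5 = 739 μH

Step 1 — Angular frequency: ω = 2π·f = 2π·5000 = 3.142e+04 rad/s.
Step 2 — Component impedances:
  Z1: Z = 1/(jωC) = -j/(ω·C) = 0 - j9978 Ω
  Z2: Z = jωL = j·3.142e+04·0.00794 = 0 + j249.4 Ω
  Z3: Z = 1/(jωC) = -j/(ω·C) = 0 - j31.83 Ω
  Z4: Z = 1/(jωC) = -j/(ω·C) = 0 - j78.99 Ω
  Z5: Z = jωL = j·3.142e+04·0.000739 = 0 + j23.22 Ω
Step 3 — Bridge requires nodal analysis (the Z5 bridge couples midpoints C and D, so the two paths cannot be reduced to a simple series/parallel combination). Setting node B to ground and injecting 1 A at node A, the 3-node admittance system at A, C, D solves to V_A = Z_AB = 0 - j142.9 Ω = 142.9∠-90.0° Ω.
Step 4 — Power factor: PF = cos(φ) = Re(Z)/|Z| = 0/142.9 = 0.
Step 5 — Type: Im(Z) = -142.9 ⇒ leading (phase φ = -90.0°).

PF = 0 (leading, φ = -90.0°)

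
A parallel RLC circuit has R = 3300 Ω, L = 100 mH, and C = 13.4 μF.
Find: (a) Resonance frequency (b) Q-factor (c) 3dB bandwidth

Step 1 — Resonance: ω₀ = 1/√(LC) = 1/√(0.1·1.34e-05) = 863.9 rad/s.
Step 2 — f₀ = ω₀/(2π) = 137.5 Hz.
Step 3 — Parallel Q: Q = R/(ω₀L) = 3300/(863.9·0.1) = 38.2.
Step 4 — Bandwidth: Δω = ω₀/Q = 22.61 rad/s; BW = Δω/(2π) = 3.599 Hz.

(a) f₀ = 137.5 Hz  (b) Q = 38.2  (c) BW = 3.599 Hz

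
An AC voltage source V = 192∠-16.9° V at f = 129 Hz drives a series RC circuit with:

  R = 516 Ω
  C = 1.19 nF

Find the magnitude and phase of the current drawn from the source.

Step 1 — Angular frequency: ω = 2π·f = 2π·129 = 810.5 rad/s.
Step 2 — Component impedances:
  R: Z = R = 516 Ω
  C: Z = 1/(jωC) = -j/(ω·C) = 0 - j1.037e+06 Ω
Step 3 — Series combination: Z_total = R + C = 516 - j1.037e+06 Ω = 1.037e+06∠-90.0° Ω.
Step 4 — Source phasor: V = 192∠-16.9° V = 183.7 - j55.81 V.
Step 5 — Ohm's law: I = V / Z_total = (183.7 - j55.81) / (516 - j1.037e+06) = 5.392e-05 + j0.0001772 A.
Step 6 — Convert to polar: |I| = 0.0001852 A, ∠I = 73.1°.

I = 0.0001852∠73.1° A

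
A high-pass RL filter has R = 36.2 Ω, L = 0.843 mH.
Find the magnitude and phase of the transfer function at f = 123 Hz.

Step 1 — Angular frequency: ω = 2π·123 = 772.8 rad/s.
Step 2 — Transfer function: H(jω) = jωL/(R + jωL).
Step 3 — Numerator jωL = j·0.6515; denominator R + jωL = 36.2 + j0.6515.
Step 4 — H = 0.0003238 + j0.01799.
Step 5 — Magnitude: |H| = 0.01799 (-34.9 dB); phase: φ = 89.0°.

|H| = 0.01799 (-34.9 dB), φ = 89.0°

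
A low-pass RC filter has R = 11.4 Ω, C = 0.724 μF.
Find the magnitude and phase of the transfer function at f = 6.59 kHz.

Step 1 — Angular frequency: ω = 2π·6590 = 4.141e+04 rad/s.
Step 2 — Transfer function: H(jω) = 1/(1 + jωRC).
Step 3 — Denominator: 1 + jωRC = 1 + j·4.141e+04·11.4·7.24e-07 = 1 + j0.3418.
Step 4 — H = 0.8954 - j0.306.
Step 5 — Magnitude: |H| = 0.9463 (-0.5 dB); phase: φ = -18.9°.

|H| = 0.9463 (-0.5 dB), φ = -18.9°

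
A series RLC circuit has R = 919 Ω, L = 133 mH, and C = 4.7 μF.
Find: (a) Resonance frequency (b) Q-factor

Step 1 — Resonance condition Im(Z)=0 gives ω₀ = 1/√(LC).
Step 2 — ω₀ = 1/√(0.133·4.7e-06) = 1265 rad/s.
Step 3 — f₀ = ω₀/(2π) = 201.3 Hz.
Step 4 — Series Q: Q = ω₀L/R = 1265·0.133/919 = 0.183.

(a) f₀ = 201.3 Hz  (b) Q = 0.183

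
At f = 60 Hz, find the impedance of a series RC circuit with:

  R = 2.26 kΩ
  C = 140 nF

Step 1 — Angular frequency: ω = 2π·f = 2π·60 = 377 rad/s.
Step 2 — Component impedances:
  R: Z = R = 2260 Ω
  C: Z = 1/(jωC) = -j/(ω·C) = 0 - j1.895e+04 Ω
Step 3 — Series combination: Z_total = R + C = 2260 - j1.895e+04 Ω = 1.908e+04∠-83.2° Ω.

Z = 2260 - j1.895e+04 Ω = 1.908e+04∠-83.2° Ω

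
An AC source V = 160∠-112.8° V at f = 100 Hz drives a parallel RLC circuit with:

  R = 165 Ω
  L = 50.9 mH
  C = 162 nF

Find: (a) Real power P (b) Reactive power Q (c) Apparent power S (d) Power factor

Step 1 — Angular frequency: ω = 2π·f = 2π·100 = 628.3 rad/s.
Step 2 — Component impedances:
  R: Z = R = 165 Ω
  L: Z = jωL = j·628.3·0.0509 = 0 + j31.98 Ω
  C: Z = 1/(jωC) = -j/(ω·C) = 0 - j9824 Ω
Step 3 — Parallel combination: 1/Z_total = 1/R + 1/L + 1/C; Z_total = 6.012 + j30.92 Ω = 31.5∠79.0° Ω.
Step 4 — Source phasor: V = 160∠-112.8° V = -62 - j147.5 V.
Step 5 — Current: I = V / Z = -4.973 + j1.038 A = 5.08∠168.2° A.
Step 6 — Complex power: S = V·I* = 155.2 + j797.9 VA.
Step 7 — Real power: P = Re(S) = 155.2 W.
Step 8 — Reactive power: Q = Im(S) = 797.9 VAR.
Step 9 — Apparent power: |S| = 812.8 VA.
Step 10 — Power factor: PF = P/|S| = 0.1909 (lagging).

(a) P = 155.2 W  (b) Q = 797.9 VAR  (c) S = 812.8 VA  (d) PF = 0.1909 (lagging)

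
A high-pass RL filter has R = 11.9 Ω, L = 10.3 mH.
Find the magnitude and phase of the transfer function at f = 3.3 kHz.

Step 1 — Angular frequency: ω = 2π·3300 = 2.073e+04 rad/s.
Step 2 — Transfer function: H(jω) = jωL/(R + jωL).
Step 3 — Numerator jωL = j·213.6; denominator R + jωL = 11.9 + j213.6.
Step 4 — H = 0.9969 + j0.05555.
Step 5 — Magnitude: |H| = 0.9985 (-0.0 dB); phase: φ = 3.2°.

|H| = 0.9985 (-0.0 dB), φ = 3.2°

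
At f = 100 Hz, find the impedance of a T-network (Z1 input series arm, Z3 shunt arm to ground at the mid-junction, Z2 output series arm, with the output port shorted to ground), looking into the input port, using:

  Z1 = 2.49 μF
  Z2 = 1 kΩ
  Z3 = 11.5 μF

Step 1 — Angular frequency: ω = 2π·f = 2π·100 = 628.3 rad/s.
Step 2 — Component impedances:
  Z1: Z = 1/(jωC) = -j/(ω·C) = 0 - j639.2 Ω
  Z2: Z = R = 1000 Ω
  Z3: Z = 1/(jωC) = -j/(ω·C) = 0 - j138.4 Ω
Step 3 — With the output port shorted to ground, the output series arm Z2 runs from the junction to ground; the shunt arm Z3 also runs from the junction to ground. They appear in parallel: Z3 || Z2 = 18.79 - j135.8 Ω.
Step 4 — Series with input arm Z1: Z_in = Z1 + (Z3 || Z2) = 18.79 - j775 Ω = 775.2∠-88.6° Ω.

Z = 18.79 - j775 Ω = 775.2∠-88.6° Ω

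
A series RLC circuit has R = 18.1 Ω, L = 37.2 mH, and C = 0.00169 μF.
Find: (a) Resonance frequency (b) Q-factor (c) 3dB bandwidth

Step 1 — Resonance condition Im(Z)=0 gives ω₀ = 1/√(LC).
Step 2 — ω₀ = 1/√(0.0372·1.69e-09) = 1.261e+05 rad/s.
Step 3 — f₀ = ω₀/(2π) = 2.007e+04 Hz.
Step 4 — Series Q: Q = ω₀L/R = 1.261e+05·0.0372/18.1 = 259.2.
Step 5 — 3dB bandwidth: Δω = ω₀/Q = 486.6 rad/s; BW = Δω/(2π) = 77.44 Hz.

(a) f₀ = 2.007e+04 Hz  (b) Q = 259.2  (c) BW = 77.44 Hz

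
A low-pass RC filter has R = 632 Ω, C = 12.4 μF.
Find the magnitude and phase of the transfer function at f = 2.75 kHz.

Step 1 — Angular frequency: ω = 2π·2750 = 1.728e+04 rad/s.
Step 2 — Transfer function: H(jω) = 1/(1 + jωRC).
Step 3 — Denominator: 1 + jωRC = 1 + j·1.728e+04·632·1.24e-05 = 1 + j135.4.
Step 4 — H = 5.453e-05 - j0.007385.
Step 5 — Magnitude: |H| = 0.007385 (-42.6 dB); phase: φ = -89.6°.

|H| = 0.007385 (-42.6 dB), φ = -89.6°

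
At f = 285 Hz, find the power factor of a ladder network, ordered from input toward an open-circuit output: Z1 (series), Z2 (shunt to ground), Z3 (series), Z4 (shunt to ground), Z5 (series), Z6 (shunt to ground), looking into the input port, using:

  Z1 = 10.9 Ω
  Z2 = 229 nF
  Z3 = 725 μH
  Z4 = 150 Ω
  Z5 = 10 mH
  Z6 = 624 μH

Step 1 — Angular frequency: ω = 2π·f = 2π·285 = 1791 rad/s.
Step 2 — Component impedances:
  Z1: Z = R = 10.9 Ω
  Z2: Z = 1/(jωC) = -j/(ω·C) = 0 - j2439 Ω
  Z3: Z = jωL = j·1791·0.000725 = 0 + j1.298 Ω
  Z4: Z = R = 150 Ω
  Z5: Z = jωL = j·1791·0.01 = 0 + j17.91 Ω
  Z6: Z = jωL = j·1791·0.000624 = 0 + j1.117 Ω
Step 3 — Ladder network (open output): work backward from the far end, alternating series and parallel combinations. Z_in = 13.31 + j20.18 Ω = 24.18∠56.6° Ω.
Step 4 — Power factor: PF = cos(φ) = Re(Z)/|Z| = 13.314/24.181 = 0.5506.
Step 5 — Type: Im(Z) = 20.18 ⇒ lagging (phase φ = 56.6°).

PF = 0.5506 (lagging, φ = 56.6°)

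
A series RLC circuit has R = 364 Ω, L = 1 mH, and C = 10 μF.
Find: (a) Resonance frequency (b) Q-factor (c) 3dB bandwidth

Step 1 — Resonance: ω₀ = 1/√(LC) = 1/√(0.001·1e-05) = 1e+04 rad/s.
Step 2 — f₀ = ω₀/(2π) = 1592 Hz.
Step 3 — Series Q: Q = ω₀L/R = 1e+04·0.001/364 = 0.02747.
Step 4 — Bandwidth: Δω = ω₀/Q = 3.64e+05 rad/s; BW = Δω/(2π) = 5.793e+04 Hz.

(a) f₀ = 1592 Hz  (b) Q = 0.02747  (c) BW = 5.793e+04 Hz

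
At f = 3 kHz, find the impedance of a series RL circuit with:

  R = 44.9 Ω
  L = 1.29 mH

Step 1 — Angular frequency: ω = 2π·f = 2π·3000 = 1.885e+04 rad/s.
Step 2 — Component impedances:
  R: Z = R = 44.9 Ω
  L: Z = jωL = j·1.885e+04·0.00129 = 0 + j24.32 Ω
Step 3 — Series combination: Z_total = R + L = 44.9 + j24.32 Ω = 51.06∠28.4° Ω.

Z = 44.9 + j24.32 Ω = 51.06∠28.4° Ω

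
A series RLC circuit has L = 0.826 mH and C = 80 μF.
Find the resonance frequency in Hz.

Step 1 — Resonance condition Im(Z)=0 gives ω₀ = 1/√(LC).
Step 2 — ω₀ = 1/√(0.000826·8e-05) = 3890 rad/s.
Step 3 — f₀ = ω₀/(2π) = 619.1 Hz.

f₀ = 619.1 Hz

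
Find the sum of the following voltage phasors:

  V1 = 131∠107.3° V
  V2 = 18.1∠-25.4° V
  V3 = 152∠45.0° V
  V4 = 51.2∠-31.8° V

Step 1 — Convert each phasor to rectangular form:
  V1 = 131·(cos(107.3°) + j·sin(107.3°)) = -38.96 + j125.1 V
  V2 = 18.1·(cos(-25.4°) + j·sin(-25.4°)) = 16.35 - j7.764 V
  V3 = 152·(cos(45.0°) + j·sin(45.0°)) = 107.5 + j107.5 V
  V4 = 51.2·(cos(-31.8°) + j·sin(-31.8°)) = 43.51 - j26.98 V
Step 2 — Sum components: V_total = 128.4 + j197.8 V.
Step 3 — Convert to polar: |V_total| = 235.8 V, ∠V_total = 57.0°.

V_total = 235.8∠57.0° V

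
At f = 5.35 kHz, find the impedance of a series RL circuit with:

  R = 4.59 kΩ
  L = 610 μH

Step 1 — Angular frequency: ω = 2π·f = 2π·5350 = 3.362e+04 rad/s.
Step 2 — Component impedances:
  R: Z = R = 4590 Ω
  L: Z = jωL = j·3.362e+04·0.00061 = 0 + j20.51 Ω
Step 3 — Series combination: Z_total = R + L = 4590 + j20.51 Ω = 4590∠0.3° Ω.

Z = 4590 + j20.51 Ω = 4590∠0.3° Ω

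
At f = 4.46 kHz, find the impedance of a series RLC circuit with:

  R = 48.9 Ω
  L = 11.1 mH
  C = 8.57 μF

Step 1 — Angular frequency: ω = 2π·f = 2π·4460 = 2.802e+04 rad/s.
Step 2 — Component impedances:
  R: Z = R = 48.9 Ω
  L: Z = jωL = j·2.802e+04·0.0111 = 0 + j311.1 Ω
  C: Z = 1/(jωC) = -j/(ω·C) = 0 - j4.164 Ω
Step 3 — Series combination: Z_total = R + L + C = 48.9 + j306.9 Ω = 310.8∠80.9° Ω.

Z = 48.9 + j306.9 Ω = 310.8∠80.9° Ω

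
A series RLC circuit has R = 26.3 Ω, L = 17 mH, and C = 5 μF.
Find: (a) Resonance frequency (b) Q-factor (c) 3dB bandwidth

Step 1 — Resonance: ω₀ = 1/√(LC) = 1/√(0.017·5e-06) = 3430 rad/s.
Step 2 — f₀ = ω₀/(2π) = 545.9 Hz.
Step 3 — Series Q: Q = ω₀L/R = 3430·0.017/26.3 = 2.217.
Step 4 — Bandwidth: Δω = ω₀/Q = 1547 rad/s; BW = Δω/(2π) = 246.2 Hz.

(a) f₀ = 545.9 Hz  (b) Q = 2.217  (c) BW = 246.2 Hz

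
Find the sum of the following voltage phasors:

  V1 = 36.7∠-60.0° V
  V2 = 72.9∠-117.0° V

Step 1 — Convert each phasor to rectangular form:
  V1 = 36.7·(cos(-60.0°) + j·sin(-60.0°)) = 18.35 - j31.78 V
  V2 = 72.9·(cos(-117.0°) + j·sin(-117.0°)) = -33.1 - j64.95 V
Step 2 — Sum components: V_total = -14.75 - j96.74 V.
Step 3 — Convert to polar: |V_total| = 97.85 V, ∠V_total = -98.7°.

V_total = 97.85∠-98.7° V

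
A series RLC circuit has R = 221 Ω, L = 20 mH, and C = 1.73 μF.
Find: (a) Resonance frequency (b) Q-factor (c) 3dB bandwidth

Step 1 — Resonance: ω₀ = 1/√(LC) = 1/√(0.02·1.73e-06) = 5376 rad/s.
Step 2 — f₀ = ω₀/(2π) = 855.6 Hz.
Step 3 — Series Q: Q = ω₀L/R = 5376·0.02/221 = 0.4865.
Step 4 — Bandwidth: Δω = ω₀/Q = 1.105e+04 rad/s; BW = Δω/(2π) = 1759 Hz.

(a) f₀ = 855.6 Hz  (b) Q = 0.4865  (c) BW = 1759 Hz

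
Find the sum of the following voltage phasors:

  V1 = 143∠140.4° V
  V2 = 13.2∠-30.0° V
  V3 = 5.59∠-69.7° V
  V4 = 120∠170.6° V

Step 1 — Convert each phasor to rectangular form:
  V1 = 143·(cos(140.4°) + j·sin(140.4°)) = -110.2 + j91.15 V
  V2 = 13.2·(cos(-30.0°) + j·sin(-30.0°)) = 11.43 - j6.6 V
  V3 = 5.59·(cos(-69.7°) + j·sin(-69.7°)) = 1.939 - j5.243 V
  V4 = 120·(cos(170.6°) + j·sin(170.6°)) = -118.4 + j19.6 V
Step 2 — Sum components: V_total = -215.2 + j98.91 V.
Step 3 — Convert to polar: |V_total| = 236.8 V, ∠V_total = 155.3°.

V_total = 236.8∠155.3° V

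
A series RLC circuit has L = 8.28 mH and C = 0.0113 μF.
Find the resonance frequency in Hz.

Step 1 — Resonance condition Im(Z)=0 gives ω₀ = 1/√(LC).
Step 2 — ω₀ = 1/√(0.00828·1.13e-08) = 1.034e+05 rad/s.
Step 3 — f₀ = ω₀/(2π) = 1.645e+04 Hz.

f₀ = 1.645e+04 Hz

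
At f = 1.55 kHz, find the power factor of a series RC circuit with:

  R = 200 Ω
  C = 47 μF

Step 1 — Angular frequency: ω = 2π·f = 2π·1550 = 9739 rad/s.
Step 2 — Component impedances:
  R: Z = R = 200 Ω
  C: Z = 1/(jωC) = -j/(ω·C) = 0 - j2.185 Ω
Step 3 — Series combination: Z_total = R + C = 200 - j2.185 Ω = 200∠-0.6° Ω.
Step 4 — Power factor: PF = cos(φ) = Re(Z)/|Z| = 200/200.012 = 0.9999.
Step 5 — Type: Im(Z) = -2.185 ⇒ leading (phase φ = -0.6°).

PF = 0.9999 (leading, φ = -0.6°)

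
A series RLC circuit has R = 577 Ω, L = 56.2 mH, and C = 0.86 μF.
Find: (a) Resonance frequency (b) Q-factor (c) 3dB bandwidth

Step 1 — Resonance condition Im(Z)=0 gives ω₀ = 1/√(LC).
Step 2 — ω₀ = 1/√(0.0562·8.6e-07) = 4549 rad/s.
Step 3 — f₀ = ω₀/(2π) = 723.9 Hz.
Step 4 — Series Q: Q = ω₀L/R = 4549·0.0562/577 = 0.443.
Step 5 — 3dB bandwidth: Δω = ω₀/Q = 1.027e+04 rad/s; BW = Δω/(2π) = 1634 Hz.

(a) f₀ = 723.9 Hz  (b) Q = 0.443  (c) BW = 1634 Hz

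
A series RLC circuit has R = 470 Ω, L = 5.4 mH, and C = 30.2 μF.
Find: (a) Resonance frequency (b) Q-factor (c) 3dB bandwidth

Step 1 — Resonance condition Im(Z)=0 gives ω₀ = 1/√(LC).
Step 2 — ω₀ = 1/√(0.0054·3.02e-05) = 2476 rad/s.
Step 3 — f₀ = ω₀/(2π) = 394.1 Hz.
Step 4 — Series Q: Q = ω₀L/R = 2476·0.0054/470 = 0.02845.
Step 5 — 3dB bandwidth: Δω = ω₀/Q = 8.704e+04 rad/s; BW = Δω/(2π) = 1.385e+04 Hz.

(a) f₀ = 394.1 Hz  (b) Q = 0.02845  (c) BW = 1.385e+04 Hz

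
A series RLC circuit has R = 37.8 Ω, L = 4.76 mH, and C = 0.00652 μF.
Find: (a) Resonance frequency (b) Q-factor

Step 1 — Resonance condition Im(Z)=0 gives ω₀ = 1/√(LC).
Step 2 — ω₀ = 1/√(0.00476·6.52e-09) = 1.795e+05 rad/s.
Step 3 — f₀ = ω₀/(2π) = 2.857e+04 Hz.
Step 4 — Series Q: Q = ω₀L/R = 1.795e+05·0.00476/37.8 = 22.6.

(a) f₀ = 2.857e+04 Hz  (b) Q = 22.6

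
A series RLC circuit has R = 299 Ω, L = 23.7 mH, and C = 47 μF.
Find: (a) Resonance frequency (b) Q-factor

Step 1 — Resonance condition Im(Z)=0 gives ω₀ = 1/√(LC).
Step 2 — ω₀ = 1/√(0.0237·4.7e-05) = 947.5 rad/s.
Step 3 — f₀ = ω₀/(2π) = 150.8 Hz.
Step 4 — Series Q: Q = ω₀L/R = 947.5·0.0237/299 = 0.0751.

(a) f₀ = 150.8 Hz  (b) Q = 0.0751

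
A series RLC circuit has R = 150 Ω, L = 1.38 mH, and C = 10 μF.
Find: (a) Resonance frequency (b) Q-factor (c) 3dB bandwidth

Step 1 — Resonance condition Im(Z)=0 gives ω₀ = 1/√(LC).
Step 2 — ω₀ = 1/√(0.00138·1e-05) = 8513 rad/s.
Step 3 — f₀ = ω₀/(2π) = 1355 Hz.
Step 4 — Series Q: Q = ω₀L/R = 8513·0.00138/150 = 0.07832.
Step 5 — 3dB bandwidth: Δω = ω₀/Q = 1.087e+05 rad/s; BW = Δω/(2π) = 1.73e+04 Hz.

(a) f₀ = 1355 Hz  (b) Q = 0.07832  (c) BW = 1.73e+04 Hz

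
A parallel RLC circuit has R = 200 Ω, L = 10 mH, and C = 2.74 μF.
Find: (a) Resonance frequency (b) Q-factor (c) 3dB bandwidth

Step 1 — Resonance: ω₀ = 1/√(LC) = 1/√(0.01·2.74e-06) = 6041 rad/s.
Step 2 — f₀ = ω₀/(2π) = 961.5 Hz.
Step 3 — Parallel Q: Q = R/(ω₀L) = 200/(6041·0.01) = 3.311.
Step 4 — Bandwidth: Δω = ω₀/Q = 1825 rad/s; BW = Δω/(2π) = 290.4 Hz.

(a) f₀ = 961.5 Hz  (b) Q = 3.311  (c) BW = 290.4 Hz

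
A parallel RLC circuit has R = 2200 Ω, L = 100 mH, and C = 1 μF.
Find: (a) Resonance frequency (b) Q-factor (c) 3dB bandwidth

Step 1 — Resonance: ω₀ = 1/√(LC) = 1/√(0.1·1e-06) = 3162 rad/s.
Step 2 — f₀ = ω₀/(2π) = 503.3 Hz.
Step 3 — Parallel Q: Q = R/(ω₀L) = 2200/(3162·0.1) = 6.957.
Step 4 — Bandwidth: Δω = ω₀/Q = 454.5 rad/s; BW = Δω/(2π) = 72.34 Hz.

(a) f₀ = 503.3 Hz  (b) Q = 6.957  (c) BW = 72.34 Hz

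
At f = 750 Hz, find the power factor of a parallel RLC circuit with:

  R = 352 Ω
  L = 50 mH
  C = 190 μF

Step 1 — Angular frequency: ω = 2π·f = 2π·750 = 4712 rad/s.
Step 2 — Component impedances:
  R: Z = R = 352 Ω
  L: Z = jωL = j·4712·0.05 = 0 + j235.6 Ω
  C: Z = 1/(jωC) = -j/(ω·C) = 0 - j1.117 Ω
Step 3 — Parallel combination: 1/Z_total = 1/R + 1/L + 1/C; Z_total = 0.003578 - j1.122 Ω = 1.122∠-89.8° Ω.
Step 4 — Power factor: PF = cos(φ) = Re(Z)/|Z| = 0.0035776/1.1222 = 0.003188.
Step 5 — Type: Im(Z) = -1.122 ⇒ leading (phase φ = -89.8°).

PF = 0.003188 (leading, φ = -89.8°)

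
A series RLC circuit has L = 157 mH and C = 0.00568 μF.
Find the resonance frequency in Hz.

Step 1 — Resonance condition Im(Z)=0 gives ω₀ = 1/√(LC).
Step 2 — ω₀ = 1/√(0.157·5.68e-09) = 3.349e+04 rad/s.
Step 3 — f₀ = ω₀/(2π) = 5330 Hz.

f₀ = 5330 Hz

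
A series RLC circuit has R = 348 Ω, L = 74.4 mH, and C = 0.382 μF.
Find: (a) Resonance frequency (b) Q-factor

Step 1 — Resonance condition Im(Z)=0 gives ω₀ = 1/√(LC).
Step 2 — ω₀ = 1/√(0.0744·3.82e-07) = 5932 rad/s.
Step 3 — f₀ = ω₀/(2π) = 944.1 Hz.
Step 4 — Series Q: Q = ω₀L/R = 5932·0.0744/348 = 1.268.

(a) f₀ = 944.1 Hz  (b) Q = 1.268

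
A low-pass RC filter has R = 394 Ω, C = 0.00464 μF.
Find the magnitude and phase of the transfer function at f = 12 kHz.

Step 1 — Angular frequency: ω = 2π·1.2e+04 = 7.54e+04 rad/s.
Step 2 — Transfer function: H(jω) = 1/(1 + jωRC).
Step 3 — Denominator: 1 + jωRC = 1 + j·7.54e+04·394·4.64e-09 = 1 + j0.1378.
Step 4 — H = 0.9814 - j0.1353.
Step 5 — Magnitude: |H| = 0.9906 (-0.1 dB); phase: φ = -7.8°.

|H| = 0.9906 (-0.1 dB), φ = -7.8°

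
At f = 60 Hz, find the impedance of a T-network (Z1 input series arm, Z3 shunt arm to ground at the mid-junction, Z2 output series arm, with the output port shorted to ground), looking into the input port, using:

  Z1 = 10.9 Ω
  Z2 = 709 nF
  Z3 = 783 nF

Step 1 — Angular frequency: ω = 2π·f = 2π·60 = 377 rad/s.
Step 2 — Component impedances:
  Z1: Z = R = 10.9 Ω
  Z2: Z = 1/(jωC) = -j/(ω·C) = 0 - j3741 Ω
  Z3: Z = 1/(jωC) = -j/(ω·C) = 0 - j3388 Ω
Step 3 — With the output port shorted to ground, the output series arm Z2 runs from the junction to ground; the shunt arm Z3 also runs from the junction to ground. They appear in parallel: Z3 || Z2 = 0 - j1778 Ω.
Step 4 — Series with input arm Z1: Z_in = Z1 + (Z3 || Z2) = 10.9 - j1778 Ω = 1778∠-89.6° Ω.

Z = 10.9 - j1778 Ω = 1778∠-89.6° Ω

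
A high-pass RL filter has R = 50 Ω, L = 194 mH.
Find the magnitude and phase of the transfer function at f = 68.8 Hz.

Step 1 — Angular frequency: ω = 2π·68.8 = 432.3 rad/s.
Step 2 — Transfer function: H(jω) = jωL/(R + jωL).
Step 3 — Numerator jωL = j·83.86; denominator R + jωL = 50 + j83.86.
Step 4 — H = 0.7378 + j0.4399.
Step 5 — Magnitude: |H| = 0.8589 (-1.3 dB); phase: φ = 30.8°.

|H| = 0.8589 (-1.3 dB), φ = 30.8°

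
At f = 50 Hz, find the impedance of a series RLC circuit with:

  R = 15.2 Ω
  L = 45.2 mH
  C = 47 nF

Step 1 — Angular frequency: ω = 2π·f = 2π·50 = 314.2 rad/s.
Step 2 — Component impedances:
  R: Z = R = 15.2 Ω
  L: Z = jωL = j·314.2·0.0452 = 0 + j14.2 Ω
  C: Z = 1/(jωC) = -j/(ω·C) = 0 - j6.773e+04 Ω
Step 3 — Series combination: Z_total = R + L + C = 15.2 - j6.771e+04 Ω = 6.771e+04∠-90.0° Ω.

Z = 15.2 - j6.771e+04 Ω = 6.771e+04∠-90.0° Ω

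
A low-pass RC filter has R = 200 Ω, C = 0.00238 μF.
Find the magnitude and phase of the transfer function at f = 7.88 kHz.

Step 1 — Angular frequency: ω = 2π·7880 = 4.951e+04 rad/s.
Step 2 — Transfer function: H(jω) = 1/(1 + jωRC).
Step 3 — Denominator: 1 + jωRC = 1 + j·4.951e+04·200·2.38e-09 = 1 + j0.02357.
Step 4 — H = 0.9994 - j0.02355.
Step 5 — Magnitude: |H| = 0.9997 (-0.0 dB); phase: φ = -1.4°.

|H| = 0.9997 (-0.0 dB), φ = -1.4°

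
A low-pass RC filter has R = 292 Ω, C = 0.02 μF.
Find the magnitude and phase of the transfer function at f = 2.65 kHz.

Step 1 — Angular frequency: ω = 2π·2650 = 1.665e+04 rad/s.
Step 2 — Transfer function: H(jω) = 1/(1 + jωRC).
Step 3 — Denominator: 1 + jωRC = 1 + j·1.665e+04·292·2e-08 = 1 + j0.09724.
Step 4 — H = 0.9906 - j0.09633.
Step 5 — Magnitude: |H| = 0.9953 (-0.0 dB); phase: φ = -5.6°.

|H| = 0.9953 (-0.0 dB), φ = -5.6°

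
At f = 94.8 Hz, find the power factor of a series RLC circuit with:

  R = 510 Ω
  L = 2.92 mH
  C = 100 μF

Step 1 — Angular frequency: ω = 2π·f = 2π·94.8 = 595.6 rad/s.
Step 2 — Component impedances:
  R: Z = R = 510 Ω
  L: Z = jωL = j·595.6·0.00292 = 0 + j1.739 Ω
  C: Z = 1/(jωC) = -j/(ω·C) = 0 - j16.79 Ω
Step 3 — Series combination: Z_total = R + L + C = 510 - j15.05 Ω = 510.2∠-1.7° Ω.
Step 4 — Power factor: PF = cos(φ) = Re(Z)/|Z| = 510/510.2 = 0.9996.
Step 5 — Type: Im(Z) = -15.05 ⇒ leading (phase φ = -1.7°).

PF = 0.9996 (leading, φ = -1.7°)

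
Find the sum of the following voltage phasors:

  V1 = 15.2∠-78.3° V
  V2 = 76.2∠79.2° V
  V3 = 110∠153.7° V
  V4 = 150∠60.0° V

Step 1 — Convert each phasor to rectangular form:
  V1 = 15.2·(cos(-78.3°) + j·sin(-78.3°)) = 3.082 - j14.88 V
  V2 = 76.2·(cos(79.2°) + j·sin(79.2°)) = 14.28 + j74.85 V
  V3 = 110·(cos(153.7°) + j·sin(153.7°)) = -98.61 + j48.74 V
  V4 = 150·(cos(60.0°) + j·sin(60.0°)) = 75 + j129.9 V
Step 2 — Sum components: V_total = -6.253 + j238.6 V.
Step 3 — Convert to polar: |V_total| = 238.7 V, ∠V_total = 91.5°.

V_total = 238.7∠91.5° V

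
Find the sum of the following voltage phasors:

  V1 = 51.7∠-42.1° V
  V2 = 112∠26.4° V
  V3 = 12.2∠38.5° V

Step 1 — Convert each phasor to rectangular form:
  V1 = 51.7·(cos(-42.1°) + j·sin(-42.1°)) = 38.36 - j34.66 V
  V2 = 112·(cos(26.4°) + j·sin(26.4°)) = 100.3 + j49.8 V
  V3 = 12.2·(cos(38.5°) + j·sin(38.5°)) = 9.548 + j7.595 V
Step 2 — Sum components: V_total = 148.2 + j22.73 V.
Step 3 — Convert to polar: |V_total| = 150 V, ∠V_total = 8.7°.

V_total = 150∠8.7° V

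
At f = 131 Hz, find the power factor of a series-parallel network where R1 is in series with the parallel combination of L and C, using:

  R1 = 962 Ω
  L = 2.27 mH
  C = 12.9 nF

Step 1 — Angular frequency: ω = 2π·f = 2π·131 = 823.1 rad/s.
Step 2 — Component impedances:
  R1: Z = R = 962 Ω
  L: Z = jωL = j·823.1·0.00227 = 0 + j1.868 Ω
  C: Z = 1/(jωC) = -j/(ω·C) = 0 - j9.418e+04 Ω
Step 3 — Parallel branch: L || C = 1/(1/L + 1/C) = 0 + j1.868 Ω.
Step 4 — Series with R1: Z_total = R1 + (L || C) = 962 + j1.868 Ω = 962∠0.1° Ω.
Step 5 — Power factor: PF = cos(φ) = Re(Z)/|Z| = 962/962 = 1.
Step 6 — Type: Im(Z) = 1.868 ⇒ lagging (phase φ = 0.1°).

PF = 1 (lagging, φ = 0.1°)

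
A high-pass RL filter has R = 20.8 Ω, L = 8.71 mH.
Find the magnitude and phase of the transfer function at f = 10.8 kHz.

Step 1 — Angular frequency: ω = 2π·1.08e+04 = 6.786e+04 rad/s.
Step 2 — Transfer function: H(jω) = jωL/(R + jωL).
Step 3 — Numerator jωL = j·591; denominator R + jωL = 20.8 + j591.
Step 4 — H = 0.9988 + j0.03515.
Step 5 — Magnitude: |H| = 0.9994 (-0.0 dB); phase: φ = 2.0°.

|H| = 0.9994 (-0.0 dB), φ = 2.0°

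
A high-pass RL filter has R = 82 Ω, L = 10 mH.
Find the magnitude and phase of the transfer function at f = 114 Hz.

Step 1 — Angular frequency: ω = 2π·114 = 716.3 rad/s.
Step 2 — Transfer function: H(jω) = jωL/(R + jωL).
Step 3 — Numerator jωL = j·7.163; denominator R + jωL = 82 + j7.163.
Step 4 — H = 0.007573 + j0.08669.
Step 5 — Magnitude: |H| = 0.08702 (-21.2 dB); phase: φ = 85.0°.

|H| = 0.08702 (-21.2 dB), φ = 85.0°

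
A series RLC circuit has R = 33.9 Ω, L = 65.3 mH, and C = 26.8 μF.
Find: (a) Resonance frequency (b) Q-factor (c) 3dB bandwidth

Step 1 — Resonance condition Im(Z)=0 gives ω₀ = 1/√(LC).
Step 2 — ω₀ = 1/√(0.0653·2.68e-05) = 755.9 rad/s.
Step 3 — f₀ = ω₀/(2π) = 120.3 Hz.
Step 4 — Series Q: Q = ω₀L/R = 755.9·0.0653/33.9 = 1.456.
Step 5 — 3dB bandwidth: Δω = ω₀/Q = 519.1 rad/s; BW = Δω/(2π) = 82.62 Hz.

(a) f₀ = 120.3 Hz  (b) Q = 1.456  (c) BW = 82.62 Hz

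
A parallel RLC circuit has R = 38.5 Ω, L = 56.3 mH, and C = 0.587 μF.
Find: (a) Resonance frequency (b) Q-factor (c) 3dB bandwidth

Step 1 — Resonance: ω₀ = 1/√(LC) = 1/√(0.0563·5.87e-07) = 5501 rad/s.
Step 2 — f₀ = ω₀/(2π) = 875.5 Hz.
Step 3 — Parallel Q: Q = R/(ω₀L) = 38.5/(5501·0.0563) = 0.1243.
Step 4 — Bandwidth: Δω = ω₀/Q = 4.425e+04 rad/s; BW = Δω/(2π) = 7042 Hz.

(a) f₀ = 875.5 Hz  (b) Q = 0.1243  (c) BW = 7042 Hz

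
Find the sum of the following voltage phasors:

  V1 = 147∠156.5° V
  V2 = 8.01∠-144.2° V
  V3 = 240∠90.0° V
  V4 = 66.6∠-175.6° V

Step 1 — Convert each phasor to rectangular form:
  V1 = 147·(cos(156.5°) + j·sin(156.5°)) = -134.8 + j58.62 V
  V2 = 8.01·(cos(-144.2°) + j·sin(-144.2°)) = -6.497 - j4.686 V
  V3 = 240·(cos(90.0°) + j·sin(90.0°)) = 0 + j240 V
  V4 = 66.6·(cos(-175.6°) + j·sin(-175.6°)) = -66.4 - j5.109 V
Step 2 — Sum components: V_total = -207.7 + j288.8 V.
Step 3 — Convert to polar: |V_total| = 355.8 V, ∠V_total = 125.7°.

V_total = 355.8∠125.7° V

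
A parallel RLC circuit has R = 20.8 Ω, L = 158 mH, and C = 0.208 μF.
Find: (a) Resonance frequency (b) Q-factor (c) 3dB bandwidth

Step 1 — Resonance: ω₀ = 1/√(LC) = 1/√(0.158·2.08e-07) = 5516 rad/s.
Step 2 — f₀ = ω₀/(2π) = 877.9 Hz.
Step 3 — Parallel Q: Q = R/(ω₀L) = 20.8/(5516·0.158) = 0.02387.
Step 4 — Bandwidth: Δω = ω₀/Q = 2.311e+05 rad/s; BW = Δω/(2π) = 3.679e+04 Hz.

(a) f₀ = 877.9 Hz  (b) Q = 0.02387  (c) BW = 3.679e+04 Hz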